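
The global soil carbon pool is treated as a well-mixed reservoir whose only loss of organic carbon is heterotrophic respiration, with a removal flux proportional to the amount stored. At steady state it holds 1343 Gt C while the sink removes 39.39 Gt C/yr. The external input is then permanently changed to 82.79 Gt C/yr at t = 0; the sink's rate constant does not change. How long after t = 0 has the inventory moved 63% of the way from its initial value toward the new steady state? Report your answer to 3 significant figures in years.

33.9 yr

τ = M₀/F₀ = 1343/39.39 = 34.09 yr.
The remaining gap fraction is e^(−t/τ); 63% covered ⇒ e^(−t/τ) = 0.370.
t = −τ ln(0.370) = 34.09 × 0.9943 = 33.90 yr.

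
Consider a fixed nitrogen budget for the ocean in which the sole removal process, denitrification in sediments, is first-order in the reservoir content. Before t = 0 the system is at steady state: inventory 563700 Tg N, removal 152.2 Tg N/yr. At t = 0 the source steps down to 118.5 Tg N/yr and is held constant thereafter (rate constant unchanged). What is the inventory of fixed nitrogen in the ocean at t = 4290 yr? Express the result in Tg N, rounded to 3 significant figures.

The sink rate constant is k = F₀/M₀ = 152.2/563700 = 0.0002700 yr⁻¹.
Solving dM/dt = F₁ − kM with M(0) = M₀ gives M(t) = F₁/k + (M₀ − F₁/k)·e^(−kt).
F₁/k = 118.5/0.0002700 = 438890 Tg N; kt = 0.0002700 × 4290 = 1.158, e^(−kt) = 0.3140.
M(4290) = 438890 + (563700 − 438890) × 0.3140 = 438890 + 39190 = 478080 Tg N.

478000 Tg N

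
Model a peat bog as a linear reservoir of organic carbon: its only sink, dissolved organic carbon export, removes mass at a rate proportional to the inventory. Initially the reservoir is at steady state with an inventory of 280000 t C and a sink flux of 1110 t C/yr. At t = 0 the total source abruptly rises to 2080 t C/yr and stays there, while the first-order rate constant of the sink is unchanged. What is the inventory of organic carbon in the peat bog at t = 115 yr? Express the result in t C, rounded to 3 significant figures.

370000 t C

τ = M₀/F₀ = 280000/1110 = 252.3 yr; rate constant k = 1/τ.
New steady state M_∞ = F₁/k = F₁·τ = 2080 × 252.3 = 524680 t C.
M(t) = M_∞ + (M₀ − M_∞)·e^(−t/τ); t/τ = 115/252.3 = 0.4559, so e^(−t/τ) = 0.6339.
M(t) = 524680 − 244700 × 0.6339 = 369580 t C.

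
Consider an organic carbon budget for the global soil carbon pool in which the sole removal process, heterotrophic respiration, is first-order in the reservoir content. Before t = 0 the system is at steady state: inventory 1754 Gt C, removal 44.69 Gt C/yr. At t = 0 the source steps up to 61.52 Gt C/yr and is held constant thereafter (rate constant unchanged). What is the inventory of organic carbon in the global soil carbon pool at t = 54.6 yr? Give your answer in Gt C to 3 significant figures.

τ = M₀/F₀ = 1754/44.69 = 39.25 yr; rate constant k = 1/τ.
New steady state M_∞ = F₁/k = F₁·τ = 61.52 × 39.25 = 2414.5 Gt C.
M(t) = M_∞ + (M₀ − M_∞)·e^(−t/τ); t/τ = 54.6/39.25 = 1.391, so e^(−t/τ) = 0.2488.
M(t) = 2414.5 − 660.5 × 0.2488 = 2250.2 Gt C.

2250 Gt C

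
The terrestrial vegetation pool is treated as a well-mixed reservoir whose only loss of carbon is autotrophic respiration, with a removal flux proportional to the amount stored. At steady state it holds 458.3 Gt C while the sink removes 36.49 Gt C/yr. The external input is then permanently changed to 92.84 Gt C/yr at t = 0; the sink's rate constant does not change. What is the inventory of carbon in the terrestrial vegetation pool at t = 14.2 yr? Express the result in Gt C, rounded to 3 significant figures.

The sink rate constant is k = F₀/M₀ = 36.49/458.3 = 0.07962 yr⁻¹.
Solving dM/dt = F₁ − kM with M(0) = M₀ gives M(t) = F₁/k + (M₀ − F₁/k)·e^(−kt).
F₁/k = 92.84/0.07962 = 1166.0 Gt C; kt = 0.07962 × 14.2 = 1.131, e^(−kt) = 0.3228.
M(14.2) = 1166.0 + (458.3 − 1166.0) × 0.3228 = 1166.0 − 228.5 = 937.55 Gt C.

938 Gt C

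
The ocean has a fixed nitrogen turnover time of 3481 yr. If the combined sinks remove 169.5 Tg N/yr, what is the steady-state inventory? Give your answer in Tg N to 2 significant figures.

590000 Tg N

τ = M/F ⇒ M = τ × F = 3481 × 169.5 = 590000 Tg N.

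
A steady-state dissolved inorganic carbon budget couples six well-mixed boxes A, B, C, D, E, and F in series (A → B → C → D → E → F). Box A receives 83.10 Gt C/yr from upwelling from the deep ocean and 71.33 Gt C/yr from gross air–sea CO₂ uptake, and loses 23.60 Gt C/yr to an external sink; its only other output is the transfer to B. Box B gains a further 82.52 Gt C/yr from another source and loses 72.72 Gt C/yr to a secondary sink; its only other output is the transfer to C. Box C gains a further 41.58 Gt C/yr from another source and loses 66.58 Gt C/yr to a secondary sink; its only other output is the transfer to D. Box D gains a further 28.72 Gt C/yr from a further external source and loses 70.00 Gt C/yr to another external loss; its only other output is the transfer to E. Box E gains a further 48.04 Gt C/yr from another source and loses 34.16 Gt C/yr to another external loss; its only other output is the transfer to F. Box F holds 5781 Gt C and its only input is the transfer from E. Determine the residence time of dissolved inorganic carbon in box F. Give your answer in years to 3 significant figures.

65.5 yr

Box A: F(A→B) = (83.10 + 71.33) − 23.60 = 130.83 Gt C/yr.
Box B: F(B→C) = (130.83 + 82.52) − 72.72 = 140.63 Gt C/yr.
Box C: F(C→D) = (140.63 + 41.58) − 66.58 = 115.63 Gt C/yr.
Box D: F(D→E) = (115.63 + 28.72) − 70.00 = 74.350 Gt C/yr.
Box E: F(E→F) = (74.350 + 48.04) − 34.16 = 88.230 Gt C/yr.
Box F throughput = its input = 88.230 Gt C/yr; τ = 5781 / 88.230 = 65.52 yr.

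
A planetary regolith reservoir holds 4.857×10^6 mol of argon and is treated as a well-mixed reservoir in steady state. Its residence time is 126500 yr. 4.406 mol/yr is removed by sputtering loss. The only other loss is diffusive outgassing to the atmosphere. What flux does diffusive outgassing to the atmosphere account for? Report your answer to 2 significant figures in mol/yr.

Total removal F = M/τ = 4.857×10^6 / 126500 = 38.40 mol/yr.
Diffusive outgassing to the atmosphere = F − (4.406) = 38.40 − 4.406 = 33.99 mol/yr.

34 mol/yr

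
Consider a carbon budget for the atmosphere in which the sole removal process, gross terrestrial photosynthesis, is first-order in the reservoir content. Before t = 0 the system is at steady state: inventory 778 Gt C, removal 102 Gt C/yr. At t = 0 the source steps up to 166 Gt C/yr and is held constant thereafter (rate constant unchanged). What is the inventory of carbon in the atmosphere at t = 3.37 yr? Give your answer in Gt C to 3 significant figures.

τ = M₀/F₀ = 778/102 = 7.627 yr; rate constant k = 1/τ.
New steady state M_∞ = F₁/k = F₁·τ = 166 × 7.627 = 1266.2 Gt C.
M(t) = M_∞ + (M₀ − M_∞)·e^(−t/τ); t/τ = 3.37/7.627 = 0.4418, so e^(−t/τ) = 0.6429.
M(t) = 1266.2 − 488.2 × 0.6429 = 952.34 Gt C.

952 Gt C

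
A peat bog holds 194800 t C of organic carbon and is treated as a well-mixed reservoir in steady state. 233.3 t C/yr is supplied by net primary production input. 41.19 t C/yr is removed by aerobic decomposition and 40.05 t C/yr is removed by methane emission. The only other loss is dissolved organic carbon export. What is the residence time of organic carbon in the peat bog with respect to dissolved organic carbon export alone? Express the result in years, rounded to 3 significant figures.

1280 yr

At steady state ΣF_in = ΣF_out.
ΣF_in = 233.30 t C/yr.
Dissolved organic carbon export flux = ΣF_in − (41.19 + 40.05) = 233.30 − 81.24 = 152.1 t C/yr.
τ = M / F = 194800 / 152.1 = 1281 yr.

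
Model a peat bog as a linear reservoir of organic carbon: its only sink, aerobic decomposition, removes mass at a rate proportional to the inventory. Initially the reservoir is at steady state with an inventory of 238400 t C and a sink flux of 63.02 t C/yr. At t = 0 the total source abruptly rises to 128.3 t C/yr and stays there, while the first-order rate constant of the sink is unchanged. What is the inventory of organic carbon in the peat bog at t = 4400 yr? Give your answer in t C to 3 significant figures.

408000 t C

τ = M₀/F₀ = 238400/63.02 = 3783 yr; rate constant k = 1/τ.
New steady state M_∞ = F₁/k = F₁·τ = 128.3 × 3783 = 485350 t C.
M(t) = M_∞ + (M₀ − M_∞)·e^(−t/τ); t/τ = 4400/3783 = 1.163, so e^(−t/τ) = 0.3125.
M(t) = 485350 − 246900 × 0.3125 = 408180 t C.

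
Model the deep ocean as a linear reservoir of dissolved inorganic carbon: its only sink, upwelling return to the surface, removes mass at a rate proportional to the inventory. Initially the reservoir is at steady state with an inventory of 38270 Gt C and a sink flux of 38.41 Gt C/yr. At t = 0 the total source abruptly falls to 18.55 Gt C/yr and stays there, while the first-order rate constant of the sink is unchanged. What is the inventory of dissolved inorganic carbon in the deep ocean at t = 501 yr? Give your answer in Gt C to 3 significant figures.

30500 Gt C

Residence time τ = M₀/F₀ = 996.4 yr. The eventual steady state is M_∞ = M₀·(F₁/F₀) = 38270 × 18.55/38.41 = 18482 Gt C.
The anomaly ΔM(t) = M(t) − M_∞ decays as ΔM₀·e^(−t/τ) with ΔM₀ = 38270 − 18482 = 19790 Gt C.
At t = 501 yr, e^(−t/τ) = e^(−0.5028) = 0.6048, so ΔM = 11970 Gt C and M = 18482 + 11970 = 30450 Gt C.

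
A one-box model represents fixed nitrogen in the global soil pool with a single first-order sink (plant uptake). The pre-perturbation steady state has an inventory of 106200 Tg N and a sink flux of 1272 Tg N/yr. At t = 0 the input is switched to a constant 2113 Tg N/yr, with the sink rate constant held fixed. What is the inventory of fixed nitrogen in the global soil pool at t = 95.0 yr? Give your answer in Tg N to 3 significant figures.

The sink rate constant is k = F₀/M₀ = 1272/106200 = 0.01198 yr⁻¹.
Solving dM/dt = F₁ − kM with M(0) = M₀ gives M(t) = F₁/k + (M₀ − F₁/k)·e^(−kt).
F₁/k = 2113/0.01198 = 176420 Tg N; kt = 0.01198 × 95.0 = 1.138, e^(−kt) = 0.3205.
M(95.0) = 176420 + (106200 − 176420) × 0.3205 = 176420 − 22500 = 153910 Tg N.

154000 Tg N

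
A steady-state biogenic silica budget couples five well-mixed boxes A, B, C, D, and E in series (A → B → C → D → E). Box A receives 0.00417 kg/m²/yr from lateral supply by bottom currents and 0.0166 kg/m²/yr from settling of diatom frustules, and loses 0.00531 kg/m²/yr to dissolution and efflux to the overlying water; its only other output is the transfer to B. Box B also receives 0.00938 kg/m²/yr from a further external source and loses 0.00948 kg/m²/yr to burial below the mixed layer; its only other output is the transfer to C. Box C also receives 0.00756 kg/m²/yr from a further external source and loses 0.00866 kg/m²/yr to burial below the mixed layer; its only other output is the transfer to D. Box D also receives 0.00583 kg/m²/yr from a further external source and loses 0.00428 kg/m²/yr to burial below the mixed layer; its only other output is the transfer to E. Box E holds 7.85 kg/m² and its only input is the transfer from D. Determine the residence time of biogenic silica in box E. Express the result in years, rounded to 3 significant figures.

497 yr

Box A: F(A→B) = (0.00417 + 0.0166) − 0.00531 = 0.015460 kg/m²/yr.
Box B: F(B→C) = (0.015460 + 0.00938) − 0.00948 = 0.015360 kg/m²/yr.
Box C: F(C→D) = (0.015360 + 0.00756) − 0.00866 = 0.014260 kg/m²/yr.
Box D: F(D→E) = (0.014260 + 0.00583) − 0.00428 = 0.015810 kg/m²/yr.
Box E throughput = its input = 0.015810 kg/m²/yr; τ = 7.85 / 0.015810 = 496.5 yr.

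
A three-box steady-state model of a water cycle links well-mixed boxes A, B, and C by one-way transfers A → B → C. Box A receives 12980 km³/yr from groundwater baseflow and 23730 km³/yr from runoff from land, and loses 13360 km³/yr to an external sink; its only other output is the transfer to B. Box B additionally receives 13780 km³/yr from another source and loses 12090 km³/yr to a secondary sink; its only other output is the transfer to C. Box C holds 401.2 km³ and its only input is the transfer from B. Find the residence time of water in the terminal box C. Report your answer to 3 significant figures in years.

0.0160 yr

Box A: F(A→B) = (12980 + 23730) − 13360 = 23350 km³/yr.
Box B: F(B→C) = (23350 + 13780) − 12090 = 25040 km³/yr.
Box C throughput = its input = 25040 km³/yr; τ = 401.2 / 25040 = 0.01602 yr.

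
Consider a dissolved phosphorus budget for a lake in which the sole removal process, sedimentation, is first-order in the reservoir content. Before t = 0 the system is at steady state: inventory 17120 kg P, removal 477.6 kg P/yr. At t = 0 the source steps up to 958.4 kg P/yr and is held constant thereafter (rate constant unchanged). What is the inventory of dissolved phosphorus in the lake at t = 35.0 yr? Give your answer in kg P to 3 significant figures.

27900 kg P

The sink rate constant is k = F₀/M₀ = 477.6/17120 = 0.02790 yr⁻¹.
Solving dM/dt = F₁ − kM with M(0) = M₀ gives M(t) = F₁/k + (M₀ − F₁/k)·e^(−kt).
F₁/k = 958.4/0.02790 = 34355 kg P; kt = 0.02790 × 35.0 = 0.9764, e^(−kt) = 0.3767.
M(35.0) = 34355 + (17120 − 34355) × 0.3767 = 34355 − 6492 = 27863 kg P.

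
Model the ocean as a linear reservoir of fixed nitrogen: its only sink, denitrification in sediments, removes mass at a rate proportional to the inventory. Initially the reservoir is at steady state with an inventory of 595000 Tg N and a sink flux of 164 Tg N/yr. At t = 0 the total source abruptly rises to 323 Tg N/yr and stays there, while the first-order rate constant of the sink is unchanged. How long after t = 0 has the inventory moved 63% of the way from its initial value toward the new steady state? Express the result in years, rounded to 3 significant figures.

τ = M₀/F₀ = 595000/164 = 3628 yr.
The remaining gap fraction is e^(−t/τ); 63% covered ⇒ e^(−t/τ) = 0.370.
t = −τ ln(0.370) = 3628 × 0.9943 = 3607 yr.

3610 yr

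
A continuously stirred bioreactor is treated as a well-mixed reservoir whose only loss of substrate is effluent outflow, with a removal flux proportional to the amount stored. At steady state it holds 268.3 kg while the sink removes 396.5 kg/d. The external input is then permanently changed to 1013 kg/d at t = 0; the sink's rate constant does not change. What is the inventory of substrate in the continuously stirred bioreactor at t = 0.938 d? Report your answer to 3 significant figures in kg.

The sink rate constant is k = F₀/M₀ = 396.5/268.3 = 1.478 d⁻¹.
Solving dM/dt = F₁ − kM with M(0) = M₀ gives M(t) = F₁/k + (M₀ − F₁/k)·e^(−kt).
F₁/k = 1013/1.478 = 685.47 kg; kt = 1.478 × 0.938 = 1.386, e^(−kt) = 0.2500.
M(0.938) = 685.47 + (268.3 − 685.47) × 0.2500 = 685.47 − 104.3 = 581.17 kg.

581 kg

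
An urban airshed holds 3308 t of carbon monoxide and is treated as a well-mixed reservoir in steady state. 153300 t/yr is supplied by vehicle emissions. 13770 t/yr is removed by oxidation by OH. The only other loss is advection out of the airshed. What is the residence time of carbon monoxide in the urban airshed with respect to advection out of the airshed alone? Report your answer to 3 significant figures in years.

0.0237 yr

At steady state ΣF_in = ΣF_out.
ΣF_in = 153300 t/yr.
Advection out of the airshed flux = ΣF_in − (13770) = 153300 − 13770 = 139500 t/yr.
τ = M / F = 3308 / 139500 = 0.02371 yr.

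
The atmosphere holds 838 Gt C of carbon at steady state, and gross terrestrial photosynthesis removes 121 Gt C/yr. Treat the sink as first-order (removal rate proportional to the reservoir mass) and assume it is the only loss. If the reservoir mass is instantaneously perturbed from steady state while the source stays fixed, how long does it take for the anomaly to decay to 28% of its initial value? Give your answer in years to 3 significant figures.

For a linear reservoir the anomaly decays as exp(−t/τ) with τ = M/F = 838/121 = 6.926 yr.
exp(−t/τ) = 0.28 ⇒ t = −τ ln(0.28) = 6.926 × 1.273 = 8.816 yr.

8.82 yr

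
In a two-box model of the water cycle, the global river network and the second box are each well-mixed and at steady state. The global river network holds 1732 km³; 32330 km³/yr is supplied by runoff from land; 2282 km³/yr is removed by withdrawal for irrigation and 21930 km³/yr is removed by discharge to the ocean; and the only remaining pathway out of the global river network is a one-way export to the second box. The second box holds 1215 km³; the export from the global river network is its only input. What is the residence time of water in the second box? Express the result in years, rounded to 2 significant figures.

0.15 yr

Balance the global river network: ΣF_in = 32330 km³/yr.
Export to the second box = ΣF_in − (2282 + 21930) = 8118.0 km³/yr.
At steady state the output of the second box equals its input, 8118.0 km³/yr.
τ = M / F = 1215 / 8118.0 = 0.1497 yr.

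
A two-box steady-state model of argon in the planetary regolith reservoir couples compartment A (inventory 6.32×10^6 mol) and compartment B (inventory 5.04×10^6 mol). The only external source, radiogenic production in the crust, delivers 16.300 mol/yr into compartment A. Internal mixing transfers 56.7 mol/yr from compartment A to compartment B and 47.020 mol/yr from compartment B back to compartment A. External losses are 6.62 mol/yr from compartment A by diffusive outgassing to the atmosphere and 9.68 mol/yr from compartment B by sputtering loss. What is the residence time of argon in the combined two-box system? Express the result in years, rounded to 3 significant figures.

697000 yr

For the system as a whole, the A↔B exchange is internal and contributes nothing to the throughput; only the external sinks remove mass.
M_total = 6.32×10^6 + 5.04×10^6 = 1.1360×10^7 mol.
ΣF_external_out = 6.62 + 9.68 = 16.300 mol/yr.
τ = M_total / ΣF_ext = 1.1360×10^7 / 16.300 = 696900 yr.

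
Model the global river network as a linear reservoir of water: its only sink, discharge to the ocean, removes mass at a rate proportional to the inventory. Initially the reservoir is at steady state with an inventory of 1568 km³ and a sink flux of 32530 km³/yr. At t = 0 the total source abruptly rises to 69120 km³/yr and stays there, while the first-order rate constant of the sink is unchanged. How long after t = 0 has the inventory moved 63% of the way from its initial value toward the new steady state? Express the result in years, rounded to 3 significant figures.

τ = M₀/F₀ = 1568/32530 = 0.04820 yr.
The remaining gap fraction is e^(−t/τ); 63% covered ⇒ e^(−t/τ) = 0.370.
t = −τ ln(0.370) = 0.04820 × 0.9943 = 0.04792 yr.

0.0479 yr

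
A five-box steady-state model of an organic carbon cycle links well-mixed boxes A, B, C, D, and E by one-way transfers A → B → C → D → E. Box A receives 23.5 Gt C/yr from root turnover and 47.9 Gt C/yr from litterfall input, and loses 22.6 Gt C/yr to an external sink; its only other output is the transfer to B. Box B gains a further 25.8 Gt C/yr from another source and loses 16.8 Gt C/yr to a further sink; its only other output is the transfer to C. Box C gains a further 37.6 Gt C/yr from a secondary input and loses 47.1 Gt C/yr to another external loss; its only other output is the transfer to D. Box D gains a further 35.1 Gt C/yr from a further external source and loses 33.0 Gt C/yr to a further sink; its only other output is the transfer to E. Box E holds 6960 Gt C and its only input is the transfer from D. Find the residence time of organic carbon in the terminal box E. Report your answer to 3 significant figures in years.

Box A: F(A→B) = (23.5 + 47.9) − 22.6 = 48.800 Gt C/yr.
Box B: F(B→C) = (48.800 + 25.8) − 16.8 = 57.800 Gt C/yr.
Box C: F(C→D) = (57.800 + 37.6) − 47.1 = 48.300 Gt C/yr.
Box D: F(D→E) = (48.300 + 35.1) − 33.0 = 50.400 Gt C/yr.
Box E throughput = its input = 50.400 Gt C/yr; τ = 6960 / 50.400 = 138.1 yr.

138 yr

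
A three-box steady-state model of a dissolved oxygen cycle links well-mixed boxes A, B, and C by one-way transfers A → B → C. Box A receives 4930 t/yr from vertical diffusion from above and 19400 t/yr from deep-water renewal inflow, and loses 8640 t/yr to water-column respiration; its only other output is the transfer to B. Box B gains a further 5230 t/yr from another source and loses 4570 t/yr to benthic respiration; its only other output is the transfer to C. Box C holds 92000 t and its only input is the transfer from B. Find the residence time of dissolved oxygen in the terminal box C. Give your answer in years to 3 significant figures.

5.63 yr

Box A: F(A→B) = (4930 + 19400) − 8640 = 15690 t/yr.
Box B: F(B→C) = (15690 + 5230) − 4570 = 16350 t/yr.
Box C throughput = its input = 16350 t/yr; τ = 92000 / 16350 = 5.627 yr.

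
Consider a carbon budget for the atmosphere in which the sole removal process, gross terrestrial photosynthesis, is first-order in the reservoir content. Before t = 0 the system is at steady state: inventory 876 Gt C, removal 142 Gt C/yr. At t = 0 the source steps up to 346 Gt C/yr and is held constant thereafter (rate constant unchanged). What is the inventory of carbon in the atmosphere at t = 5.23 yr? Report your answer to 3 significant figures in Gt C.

Residence time τ = M₀/F₀ = 6.169 yr. The eventual steady state is M_∞ = M₀·(F₁/F₀) = 876 × 346/142 = 2134.5 Gt C.
The anomaly ΔM(t) = M(t) − M_∞ decays as ΔM₀·e^(−t/τ) with ΔM₀ = 876 − 2134.5 = −1258 Gt C.
At t = 5.23 yr, e^(−t/τ) = e^(−0.8478) = 0.4284, so ΔM = −539.1 Gt C and M = 2134.5 − 539.1 = 1595.4 Gt C.

1600 Gt C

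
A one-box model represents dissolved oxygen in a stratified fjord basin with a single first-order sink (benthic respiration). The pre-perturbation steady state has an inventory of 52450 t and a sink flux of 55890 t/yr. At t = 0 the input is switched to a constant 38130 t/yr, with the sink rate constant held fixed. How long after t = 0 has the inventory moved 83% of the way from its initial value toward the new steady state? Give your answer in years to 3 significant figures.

1.66 yr

τ = M₀/F₀ = 52450/55890 = 0.9385 yr.
The remaining gap fraction is e^(−t/τ); 83% covered ⇒ e^(−t/τ) = 0.170.
t = −τ ln(0.170) = 0.9385 × 1.772 = 1.663 yr.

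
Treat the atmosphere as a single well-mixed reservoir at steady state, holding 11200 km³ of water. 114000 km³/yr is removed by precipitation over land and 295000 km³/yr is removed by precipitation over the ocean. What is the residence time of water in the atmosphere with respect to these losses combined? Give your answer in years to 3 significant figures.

0.0274 yr

Total removal = 114000 + 295000 = 409000 km³/yr.
τ = M / ΣF_out = 11200 / 409000 = 0.02738 yr.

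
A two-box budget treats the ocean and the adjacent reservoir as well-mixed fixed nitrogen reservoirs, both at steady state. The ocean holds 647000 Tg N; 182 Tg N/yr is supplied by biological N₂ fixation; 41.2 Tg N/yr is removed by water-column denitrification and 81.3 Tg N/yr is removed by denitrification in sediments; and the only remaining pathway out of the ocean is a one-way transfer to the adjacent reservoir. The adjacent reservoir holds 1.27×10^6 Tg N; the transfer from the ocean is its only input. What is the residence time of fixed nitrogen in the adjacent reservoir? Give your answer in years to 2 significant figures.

Balance the ocean: ΣF_in = 182.00 Tg N/yr.
Transfer to the adjacent reservoir = ΣF_in − (41.2 + 81.3) = 59.500 Tg N/yr.
At steady state the output of the adjacent reservoir equals its input, 59.500 Tg N/yr.
τ = M / F = 1.27×10^6 / 59.500 = 21340 yr.

21000 yr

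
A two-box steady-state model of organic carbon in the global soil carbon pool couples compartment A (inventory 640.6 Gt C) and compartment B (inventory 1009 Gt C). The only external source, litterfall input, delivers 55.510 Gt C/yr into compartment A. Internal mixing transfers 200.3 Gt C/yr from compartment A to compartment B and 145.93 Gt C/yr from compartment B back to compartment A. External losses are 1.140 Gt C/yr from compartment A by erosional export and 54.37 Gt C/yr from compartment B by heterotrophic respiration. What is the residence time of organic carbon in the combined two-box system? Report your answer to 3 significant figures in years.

29.7 yr

Treat the two boxes together as one reservoir: the mixing fluxes between them are internal recycling, so τ = ΣM / Σ(external losses).
M_total = 640.6 + 1009 = 1649.6 Gt C.
ΣF_external_out = 1.140 + 54.37 = 55.510 Gt C/yr.
τ = M_total / ΣF_ext = 1649.6 / 55.510 = 29.72 yr.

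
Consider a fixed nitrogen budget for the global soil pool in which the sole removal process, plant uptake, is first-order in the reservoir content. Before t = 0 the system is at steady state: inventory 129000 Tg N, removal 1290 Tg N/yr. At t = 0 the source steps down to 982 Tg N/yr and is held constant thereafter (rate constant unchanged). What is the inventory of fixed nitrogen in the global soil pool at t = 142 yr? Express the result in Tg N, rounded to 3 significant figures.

106000 Tg N

The sink rate constant is k = F₀/M₀ = 1290/129000 = 0.01000 yr⁻¹.
Solving dM/dt = F₁ − kM with M(0) = M₀ gives M(t) = F₁/k + (M₀ − F₁/k)·e^(−kt).
F₁/k = 982/0.01000 = 98200 Tg N; kt = 0.01000 × 142 = 1.420, e^(−kt) = 0.2417.
M(142) = 98200 + (129000 − 98200) × 0.2417 = 98200 + 7445 = 105640 Tg N.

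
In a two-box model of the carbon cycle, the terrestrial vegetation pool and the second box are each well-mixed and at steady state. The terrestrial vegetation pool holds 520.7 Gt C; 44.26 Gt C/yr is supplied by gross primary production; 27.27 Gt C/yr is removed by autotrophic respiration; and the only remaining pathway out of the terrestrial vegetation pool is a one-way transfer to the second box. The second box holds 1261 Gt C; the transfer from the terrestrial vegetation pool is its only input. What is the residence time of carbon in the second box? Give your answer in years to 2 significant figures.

74 yr

Balance the terrestrial vegetation pool: ΣF_in = 44.260 Gt C/yr.
Transfer to the second box = ΣF_in − (27.27) = 16.990 Gt C/yr.
At steady state the output of the second box equals its input, 16.990 Gt C/yr.
τ = M / F = 1261 / 16.990 = 74.22 yr.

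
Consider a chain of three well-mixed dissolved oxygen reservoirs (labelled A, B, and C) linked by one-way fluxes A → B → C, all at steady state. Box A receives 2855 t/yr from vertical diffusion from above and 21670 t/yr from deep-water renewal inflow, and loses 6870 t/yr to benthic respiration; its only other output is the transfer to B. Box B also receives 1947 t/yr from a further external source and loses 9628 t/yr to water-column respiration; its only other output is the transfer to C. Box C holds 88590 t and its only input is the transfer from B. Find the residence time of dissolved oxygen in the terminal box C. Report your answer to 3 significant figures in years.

8.88 yr

Box A: F(A→B) = (2855 + 21670) − 6870 = 17655 t/yr.
Box B: F(B→C) = (17655 + 1947) − 9628 = 9974.0 t/yr.
Box C throughput = its input = 9974.0 t/yr; τ = 88590 / 9974.0 = 8.882 yr.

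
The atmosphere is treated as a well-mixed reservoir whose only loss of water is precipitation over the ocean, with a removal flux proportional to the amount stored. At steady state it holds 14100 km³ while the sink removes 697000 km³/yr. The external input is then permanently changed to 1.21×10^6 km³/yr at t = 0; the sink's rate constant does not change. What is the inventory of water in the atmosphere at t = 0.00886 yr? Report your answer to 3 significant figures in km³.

17800 km³

Residence time τ = M₀/F₀ = 0.02023 yr. The eventual steady state is M_∞ = M₀·(F₁/F₀) = 14100 × 1.21×10^6/697000 = 24478 km³.
The anomaly ΔM(t) = M(t) − M_∞ decays as ΔM₀·e^(−t/τ) with ΔM₀ = 14100 − 24478 = −10380 km³.
At t = 0.00886 yr, e^(−t/τ) = e^(−0.4380) = 0.6453, so ΔM = −6697 km³ and M = 24478 − 6697 = 17781 km³.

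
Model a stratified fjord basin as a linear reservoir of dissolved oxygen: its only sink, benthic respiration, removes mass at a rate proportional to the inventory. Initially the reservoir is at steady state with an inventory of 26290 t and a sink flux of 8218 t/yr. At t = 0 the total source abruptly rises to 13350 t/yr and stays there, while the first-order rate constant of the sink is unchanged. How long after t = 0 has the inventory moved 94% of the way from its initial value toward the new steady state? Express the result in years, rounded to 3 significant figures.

9.00 yr

τ = M₀/F₀ = 26290/8218 = 3.199 yr.
The remaining gap fraction is e^(−t/τ); 94% covered ⇒ e^(−t/τ) = 0.0600.
t = −τ ln(0.0600) = 3.199 × 2.813 = 9.000 yr.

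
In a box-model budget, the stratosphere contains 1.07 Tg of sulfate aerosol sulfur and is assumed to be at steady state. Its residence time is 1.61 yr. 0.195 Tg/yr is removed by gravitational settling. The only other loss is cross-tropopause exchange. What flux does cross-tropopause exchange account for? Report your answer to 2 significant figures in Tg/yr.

Total removal F = M/τ = 1.07 / 1.61 = 0.6646 Tg/yr.
Cross-tropopause exchange = F − (0.195) = 0.6646 − 0.1950 = 0.4696 Tg/yr.

0.47 Tg/yr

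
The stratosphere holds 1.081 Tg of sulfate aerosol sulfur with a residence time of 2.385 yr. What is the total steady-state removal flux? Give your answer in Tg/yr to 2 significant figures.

0.45 Tg/yr

F = M / τ = 1.081 / 2.385 = 0.4532 Tg/yr.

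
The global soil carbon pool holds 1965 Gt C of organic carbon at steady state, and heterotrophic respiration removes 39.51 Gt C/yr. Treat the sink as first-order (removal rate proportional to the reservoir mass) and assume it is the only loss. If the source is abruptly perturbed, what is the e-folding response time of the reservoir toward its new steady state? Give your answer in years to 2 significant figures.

For a linear reservoir the response time equals the residence time τ = M/F.
τ = 1965 / 39.51 = 49.73 yr.

50 yr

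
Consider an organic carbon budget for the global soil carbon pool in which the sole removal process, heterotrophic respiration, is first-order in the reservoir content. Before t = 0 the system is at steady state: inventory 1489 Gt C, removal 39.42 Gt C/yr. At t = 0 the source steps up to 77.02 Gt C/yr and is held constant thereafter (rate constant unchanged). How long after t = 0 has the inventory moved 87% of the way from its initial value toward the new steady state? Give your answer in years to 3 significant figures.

τ = M₀/F₀ = 1489/39.42 = 37.77 yr.
The remaining gap fraction is e^(−t/τ); 87% covered ⇒ e^(−t/τ) = 0.130.
t = −τ ln(0.130) = 37.77 × 2.040 = 77.06 yr.

77.1 yr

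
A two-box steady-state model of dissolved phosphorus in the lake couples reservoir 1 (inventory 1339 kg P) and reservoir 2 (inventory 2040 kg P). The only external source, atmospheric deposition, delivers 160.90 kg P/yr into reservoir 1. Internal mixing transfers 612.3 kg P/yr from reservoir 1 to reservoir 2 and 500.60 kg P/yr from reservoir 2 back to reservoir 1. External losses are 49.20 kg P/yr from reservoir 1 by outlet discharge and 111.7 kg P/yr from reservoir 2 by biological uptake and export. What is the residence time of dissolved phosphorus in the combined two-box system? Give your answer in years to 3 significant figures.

21.0 yr

Treat the two boxes together as one reservoir: the mixing fluxes between them are internal recycling, so τ = ΣM / Σ(external losses).
M_total = 1339 + 2040 = 3379.0 kg P.
ΣF_external_out = 49.20 + 111.7 = 160.90 kg P/yr.
τ = M_total / ΣF_ext = 3379.0 / 160.90 = 21.00 yr.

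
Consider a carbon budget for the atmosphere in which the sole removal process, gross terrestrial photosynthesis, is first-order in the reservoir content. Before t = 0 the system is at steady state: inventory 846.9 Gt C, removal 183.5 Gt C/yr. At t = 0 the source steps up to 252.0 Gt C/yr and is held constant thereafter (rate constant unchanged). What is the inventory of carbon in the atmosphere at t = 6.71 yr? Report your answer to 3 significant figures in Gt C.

1090 Gt C

τ = M₀/F₀ = 846.9/183.5 = 4.615 yr; rate constant k = 1/τ.
New steady state M_∞ = F₁/k = F₁·τ = 252.0 × 4.615 = 1163.0 Gt C.
M(t) = M_∞ + (M₀ − M_∞)·e^(−t/τ); t/τ = 6.71/4.615 = 1.454, so e^(−t/τ) = 0.2337.
M(t) = 1163.0 − 316.1 × 0.2337 = 1089.2 Gt C.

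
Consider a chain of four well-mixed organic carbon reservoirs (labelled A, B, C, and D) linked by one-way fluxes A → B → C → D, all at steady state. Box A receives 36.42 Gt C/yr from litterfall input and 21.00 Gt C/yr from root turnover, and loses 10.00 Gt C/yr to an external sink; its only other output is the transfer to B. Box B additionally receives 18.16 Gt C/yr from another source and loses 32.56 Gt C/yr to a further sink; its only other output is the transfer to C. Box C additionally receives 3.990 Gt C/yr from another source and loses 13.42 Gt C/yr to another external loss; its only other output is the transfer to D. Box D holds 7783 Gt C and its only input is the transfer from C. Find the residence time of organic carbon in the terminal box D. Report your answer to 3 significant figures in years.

330 yr

Box A: F(A→B) = (36.42 + 21.00) − 10.00 = 47.420 Gt C/yr.
Box B: F(B→C) = (47.420 + 18.16) − 32.56 = 33.020 Gt C/yr.
Box C: F(C→D) = (33.020 + 3.990) − 13.42 = 23.590 Gt C/yr.
Box D throughput = its input = 23.590 Gt C/yr; τ = 7783 / 23.590 = 329.9 yr.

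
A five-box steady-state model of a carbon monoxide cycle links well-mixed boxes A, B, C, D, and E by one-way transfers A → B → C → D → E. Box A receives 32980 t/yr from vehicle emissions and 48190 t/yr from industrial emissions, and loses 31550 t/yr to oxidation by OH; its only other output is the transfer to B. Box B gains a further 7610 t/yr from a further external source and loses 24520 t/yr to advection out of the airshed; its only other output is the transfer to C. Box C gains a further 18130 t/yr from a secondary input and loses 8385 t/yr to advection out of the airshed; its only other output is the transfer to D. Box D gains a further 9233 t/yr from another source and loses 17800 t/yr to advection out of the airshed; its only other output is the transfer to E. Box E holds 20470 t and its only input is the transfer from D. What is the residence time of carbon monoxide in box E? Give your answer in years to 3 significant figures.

Box A: F(A→B) = (32980 + 48190) − 31550 = 49620 t/yr.
Box B: F(B→C) = (49620 + 7610) − 24520 = 32710 t/yr.
Box C: F(C→D) = (32710 + 18130) − 8385 = 42455 t/yr.
Box D: F(D→E) = (42455 + 9233) − 17800 = 33888 t/yr.
Box E throughput = its input = 33888 t/yr; τ = 20470 / 33888 = 0.6040 yr.

0.604 yr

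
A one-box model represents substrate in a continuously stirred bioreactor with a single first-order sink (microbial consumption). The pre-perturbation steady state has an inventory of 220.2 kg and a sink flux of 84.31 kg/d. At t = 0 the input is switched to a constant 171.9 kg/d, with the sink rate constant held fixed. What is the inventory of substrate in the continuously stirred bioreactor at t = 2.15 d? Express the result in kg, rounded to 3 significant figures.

Residence time τ = M₀/F₀ = 2.612 d. The eventual steady state is M_∞ = M₀·(F₁/F₀) = 220.2 × 171.9/84.31 = 448.97 kg.
The anomaly ΔM(t) = M(t) − M_∞ decays as ΔM₀·e^(−t/τ) with ΔM₀ = 220.2 − 448.97 = −228.8 kg.
At t = 2.15 d, e^(−t/τ) = e^(−0.8232) = 0.4390, so ΔM = −100.4 kg and M = 448.97 − 100.4 = 348.53 kg.

349 kg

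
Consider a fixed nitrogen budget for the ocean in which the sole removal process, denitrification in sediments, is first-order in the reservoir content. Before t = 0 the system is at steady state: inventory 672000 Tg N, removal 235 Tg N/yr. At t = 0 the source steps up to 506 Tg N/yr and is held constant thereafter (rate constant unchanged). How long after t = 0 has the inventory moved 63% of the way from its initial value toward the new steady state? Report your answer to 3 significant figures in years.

2840 yr

τ = M₀/F₀ = 672000/235 = 2860 yr.
The remaining gap fraction is e^(−t/τ); 63% covered ⇒ e^(−t/τ) = 0.370.
t = −τ ln(0.370) = 2860 × 0.9943 = 2843 yr.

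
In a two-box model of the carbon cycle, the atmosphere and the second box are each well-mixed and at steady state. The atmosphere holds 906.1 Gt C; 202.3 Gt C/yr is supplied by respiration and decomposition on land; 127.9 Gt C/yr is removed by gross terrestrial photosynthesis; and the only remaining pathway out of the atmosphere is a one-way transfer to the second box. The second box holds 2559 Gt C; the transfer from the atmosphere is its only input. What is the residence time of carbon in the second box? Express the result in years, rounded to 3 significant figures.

34.4 yr

Balance the atmosphere: ΣF_in = 202.30 Gt C/yr.
Transfer to the second box = ΣF_in − (127.9) = 74.400 Gt C/yr.
At steady state the output of the second box equals its input, 74.400 Gt C/yr.
τ = M / F = 2559 / 74.400 = 34.40 yr.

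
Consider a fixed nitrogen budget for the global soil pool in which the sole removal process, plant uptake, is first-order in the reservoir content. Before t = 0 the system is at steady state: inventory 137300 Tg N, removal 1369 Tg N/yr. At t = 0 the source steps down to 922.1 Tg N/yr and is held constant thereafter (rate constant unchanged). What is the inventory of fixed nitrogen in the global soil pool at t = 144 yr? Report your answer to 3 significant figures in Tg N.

103000 Tg N

Residence time τ = M₀/F₀ = 100.3 yr. The eventual steady state is M_∞ = M₀·(F₁/F₀) = 137300 × 922.1/1369 = 92479 Tg N.
The anomaly ΔM(t) = M(t) − M_∞ decays as ΔM₀·e^(−t/τ) with ΔM₀ = 137300 − 92479 = 44820 Tg N.
At t = 144 yr, e^(−t/τ) = e^(−1.436) = 0.2379, so ΔM = 10660 Tg N and M = 92479 + 10660 = 103140 Tg N.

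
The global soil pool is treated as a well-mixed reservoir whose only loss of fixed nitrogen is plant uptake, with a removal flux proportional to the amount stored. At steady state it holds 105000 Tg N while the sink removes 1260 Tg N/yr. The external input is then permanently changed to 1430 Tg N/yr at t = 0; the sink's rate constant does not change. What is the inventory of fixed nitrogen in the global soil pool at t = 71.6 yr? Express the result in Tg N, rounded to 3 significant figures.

113000 Tg N

τ = M₀/F₀ = 105000/1260 = 83.33 yr; rate constant k = 1/τ.
New steady state M_∞ = F₁/k = F₁·τ = 1430 × 83.33 = 119170 Tg N.
M(t) = M_∞ + (M₀ − M_∞)·e^(−t/τ); t/τ = 71.6/83.33 = 0.8592, so e^(−t/τ) = 0.4235.
M(t) = 119170 − 14170 × 0.4235 = 113170 Tg N.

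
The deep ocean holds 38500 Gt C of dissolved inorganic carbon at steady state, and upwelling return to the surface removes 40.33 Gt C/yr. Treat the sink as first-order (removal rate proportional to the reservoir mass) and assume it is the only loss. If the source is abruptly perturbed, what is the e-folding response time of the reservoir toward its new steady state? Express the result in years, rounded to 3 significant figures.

955 yr

For a linear reservoir the response time equals the residence time τ = M/F.
τ = 38500 / 40.33 = 954.6 yr.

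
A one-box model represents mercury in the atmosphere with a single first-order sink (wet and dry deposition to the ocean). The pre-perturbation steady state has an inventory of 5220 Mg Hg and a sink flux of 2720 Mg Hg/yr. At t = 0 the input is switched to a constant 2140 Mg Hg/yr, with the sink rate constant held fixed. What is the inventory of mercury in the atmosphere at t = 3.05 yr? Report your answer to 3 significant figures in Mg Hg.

4330 Mg Hg

Residence time τ = M₀/F₀ = 1.919 yr. The eventual steady state is M_∞ = M₀·(F₁/F₀) = 5220 × 2140/2720 = 4106.9 Mg Hg.
The anomaly ΔM(t) = M(t) − M_∞ decays as ΔM₀·e^(−t/τ) with ΔM₀ = 5220 − 4106.9 = 1113 Mg Hg.
At t = 3.05 yr, e^(−t/τ) = e^(−1.589) = 0.2041, so ΔM = 227.2 Mg Hg and M = 4106.9 + 227.2 = 4334.1 Mg Hg.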